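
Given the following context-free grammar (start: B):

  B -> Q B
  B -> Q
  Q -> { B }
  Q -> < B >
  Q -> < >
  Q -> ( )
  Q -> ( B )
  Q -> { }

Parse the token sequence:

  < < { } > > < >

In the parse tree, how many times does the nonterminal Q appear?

4

[B [Q < [B [Q < [B [Q { }]] >]] >] [B [Q < >]]]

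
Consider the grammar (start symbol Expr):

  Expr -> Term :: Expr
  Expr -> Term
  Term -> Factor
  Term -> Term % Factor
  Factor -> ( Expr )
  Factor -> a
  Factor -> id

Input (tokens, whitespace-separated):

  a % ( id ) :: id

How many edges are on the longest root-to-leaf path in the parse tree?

[Expr [Term [Term [Factor a]] % [Factor ( [Expr [Term [Factor id]]] )]] :: [Expr [Term [Factor id]]]]

6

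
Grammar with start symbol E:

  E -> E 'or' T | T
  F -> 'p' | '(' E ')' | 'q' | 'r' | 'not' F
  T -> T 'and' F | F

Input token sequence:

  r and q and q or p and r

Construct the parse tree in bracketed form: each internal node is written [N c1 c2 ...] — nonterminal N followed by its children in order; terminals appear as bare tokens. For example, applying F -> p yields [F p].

E
E or T
T or T
T and F or T
T and F and F or T
F and F and F or T
r and F and F or T
r and q and F or T
r and q and q or T
r and q and q or T and F
r and q and q or F and F
r and q and q or p and F
r and q and q or p and r

[E [E [T [T [T [F r]] and [F q]] and [F q]]] or [T [T [F p]] and [F r]]]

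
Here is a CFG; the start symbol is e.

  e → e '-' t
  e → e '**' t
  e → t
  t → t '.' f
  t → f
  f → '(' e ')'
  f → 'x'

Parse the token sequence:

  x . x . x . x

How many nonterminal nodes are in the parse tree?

[e [t [t [t [t [f x]] . [f x]] . [f x]] . [f x]]]

9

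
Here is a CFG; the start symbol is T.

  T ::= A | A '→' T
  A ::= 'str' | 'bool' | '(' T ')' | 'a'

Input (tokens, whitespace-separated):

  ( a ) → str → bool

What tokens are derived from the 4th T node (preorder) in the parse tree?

bool

[T [A ( [T [A a]] )] → [T [A str] → [T [A bool]]]]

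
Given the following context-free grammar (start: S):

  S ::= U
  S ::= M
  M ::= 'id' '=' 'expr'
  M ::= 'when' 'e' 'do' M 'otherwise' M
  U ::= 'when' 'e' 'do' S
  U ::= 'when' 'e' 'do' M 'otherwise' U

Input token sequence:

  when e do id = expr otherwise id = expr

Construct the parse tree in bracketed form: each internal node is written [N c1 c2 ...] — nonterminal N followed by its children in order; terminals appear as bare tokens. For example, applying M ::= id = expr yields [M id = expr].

S
M
when e do M otherwise M
when e do id = expr otherwise M
when e do id = expr otherwise id = expr

[S [M when e do [M id = expr] otherwise [M id = expr]]]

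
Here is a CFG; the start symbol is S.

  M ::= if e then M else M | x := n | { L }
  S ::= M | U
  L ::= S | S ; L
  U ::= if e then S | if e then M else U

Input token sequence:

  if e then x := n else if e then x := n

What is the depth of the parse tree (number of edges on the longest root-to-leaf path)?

5

[S [U if e then [M x := n] else [U if e then [S [M x := n]]]]]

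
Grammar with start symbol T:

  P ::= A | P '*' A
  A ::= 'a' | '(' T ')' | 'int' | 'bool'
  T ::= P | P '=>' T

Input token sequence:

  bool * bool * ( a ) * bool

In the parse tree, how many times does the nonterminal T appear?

[T [P [P [P [P [A bool]] * [A bool]] * [A ( [T [P [A a]]] )]] * [A bool]]]

2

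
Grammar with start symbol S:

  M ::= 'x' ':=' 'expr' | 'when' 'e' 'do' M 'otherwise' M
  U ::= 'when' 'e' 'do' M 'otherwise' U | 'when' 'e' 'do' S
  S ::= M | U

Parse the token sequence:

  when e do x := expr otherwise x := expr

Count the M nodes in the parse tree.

[S [M when e do [M x := expr] otherwise [M x := expr]]]

3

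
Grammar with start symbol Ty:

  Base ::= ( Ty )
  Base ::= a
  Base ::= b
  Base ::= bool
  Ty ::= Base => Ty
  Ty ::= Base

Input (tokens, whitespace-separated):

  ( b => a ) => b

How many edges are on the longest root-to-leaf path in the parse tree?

5

[Ty [Base ( [Ty [Base b] => [Ty [Base a]]] )] => [Ty [Base b]]]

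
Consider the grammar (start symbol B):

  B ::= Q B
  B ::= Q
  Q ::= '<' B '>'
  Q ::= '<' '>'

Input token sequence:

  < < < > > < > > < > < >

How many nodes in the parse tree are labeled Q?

6

[B [Q < [B [Q < [B [Q < >]] >] [B [Q < >]]] >] [B [Q < >] [B [Q < >]]]]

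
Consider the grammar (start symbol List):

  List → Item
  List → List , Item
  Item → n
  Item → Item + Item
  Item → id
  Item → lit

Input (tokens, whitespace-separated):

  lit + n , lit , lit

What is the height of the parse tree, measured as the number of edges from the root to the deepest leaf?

[List [List [List [Item [Item lit] + [Item n]]] , [Item lit]] , [Item lit]]

5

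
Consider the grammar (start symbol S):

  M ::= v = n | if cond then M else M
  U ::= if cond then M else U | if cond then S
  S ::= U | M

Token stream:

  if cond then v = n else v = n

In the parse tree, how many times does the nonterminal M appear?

[S [M if cond then [M v = n] else [M v = n]]]

3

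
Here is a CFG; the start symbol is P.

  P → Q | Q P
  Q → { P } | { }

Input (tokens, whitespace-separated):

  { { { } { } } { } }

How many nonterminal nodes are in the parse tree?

10

[P [Q { [P [Q { [P [Q { }] [P [Q { }]]] }] [P [Q { }]]] }]]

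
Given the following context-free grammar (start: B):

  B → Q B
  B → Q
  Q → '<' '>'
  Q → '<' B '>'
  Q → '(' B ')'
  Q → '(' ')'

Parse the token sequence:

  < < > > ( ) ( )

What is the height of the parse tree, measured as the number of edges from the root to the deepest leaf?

4

[B [Q < [B [Q < >]] >] [B [Q ( )] [B [Q ( )]]]]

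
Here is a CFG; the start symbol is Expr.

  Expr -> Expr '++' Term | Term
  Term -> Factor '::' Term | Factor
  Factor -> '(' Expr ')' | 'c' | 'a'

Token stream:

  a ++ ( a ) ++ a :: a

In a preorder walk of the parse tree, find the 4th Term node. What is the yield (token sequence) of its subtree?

[Expr [Expr [Expr [Term [Factor a]]] ++ [Term [Factor ( [Expr [Term [Factor a]]] )]]] ++ [Term [Factor a] :: [Term [Factor a]]]]

a :: a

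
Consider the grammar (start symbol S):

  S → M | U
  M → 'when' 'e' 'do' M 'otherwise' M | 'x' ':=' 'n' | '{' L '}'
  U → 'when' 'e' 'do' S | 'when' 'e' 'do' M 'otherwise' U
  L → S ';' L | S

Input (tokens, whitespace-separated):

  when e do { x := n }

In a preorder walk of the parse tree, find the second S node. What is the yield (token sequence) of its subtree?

{ x := n }

[S [U when e do [S [M { [L [S [M x := n]]] }]]]]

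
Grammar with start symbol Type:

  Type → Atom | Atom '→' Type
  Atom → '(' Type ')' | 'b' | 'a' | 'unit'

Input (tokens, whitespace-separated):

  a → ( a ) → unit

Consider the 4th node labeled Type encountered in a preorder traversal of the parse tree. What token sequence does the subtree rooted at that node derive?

unit

[Type [Atom a] → [Type [Atom ( [Type [Atom a]] )] → [Type [Atom unit]]]]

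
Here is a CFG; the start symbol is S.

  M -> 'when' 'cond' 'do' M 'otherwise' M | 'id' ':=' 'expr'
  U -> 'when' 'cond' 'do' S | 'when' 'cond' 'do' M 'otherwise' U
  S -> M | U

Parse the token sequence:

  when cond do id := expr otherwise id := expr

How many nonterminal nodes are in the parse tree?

[S [M when cond do [M id := expr] otherwise [M id := expr]]]

4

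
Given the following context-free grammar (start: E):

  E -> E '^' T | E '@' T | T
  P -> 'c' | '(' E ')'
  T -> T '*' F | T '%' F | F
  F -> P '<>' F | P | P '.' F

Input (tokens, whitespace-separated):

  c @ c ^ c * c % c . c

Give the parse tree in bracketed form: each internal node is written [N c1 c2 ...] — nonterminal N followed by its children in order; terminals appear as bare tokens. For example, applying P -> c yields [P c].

[E [E [E [T [F [P c]]]] @ [T [F [P c]]]] ^ [T [T [T [F [P c]]] * [F [P c]]] % [F [P c] . [F [P c]]]]]

E
E ^ T
E @ T ^ T
T @ T ^ T
F @ T ^ T
P @ T ^ T
c @ T ^ T
c @ F ^ T
c @ P ^ T
c @ c ^ T
c @ c ^ T % F
c @ c ^ T * F % F
c @ c ^ F * F % F
c @ c ^ P * F % F
c @ c ^ c * F % F
c @ c ^ c * P % F
c @ c ^ c * c % F
c @ c ^ c * c % P . F
c @ c ^ c * c % c . F
c @ c ^ c * c % c . P
c @ c ^ c * c % c . c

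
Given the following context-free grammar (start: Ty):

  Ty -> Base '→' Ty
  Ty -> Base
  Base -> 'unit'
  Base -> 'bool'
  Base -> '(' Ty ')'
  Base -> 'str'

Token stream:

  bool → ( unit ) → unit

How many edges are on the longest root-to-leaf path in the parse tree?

[Ty [Base bool] → [Ty [Base ( [Ty [Base unit]] )] → [Ty [Base unit]]]]

5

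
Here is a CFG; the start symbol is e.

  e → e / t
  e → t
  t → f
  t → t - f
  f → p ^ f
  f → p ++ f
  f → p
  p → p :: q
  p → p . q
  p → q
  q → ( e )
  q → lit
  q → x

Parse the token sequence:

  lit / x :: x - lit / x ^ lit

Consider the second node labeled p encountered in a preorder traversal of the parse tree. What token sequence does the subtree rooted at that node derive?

x :: x

[e [e [e [t [f [p [q lit]]]]] / [t [t [f [p [p [q x]] :: [q x]]]] - [f [p [q lit]]]]] / [t [f [p [q x]] ^ [f [p [q lit]]]]]]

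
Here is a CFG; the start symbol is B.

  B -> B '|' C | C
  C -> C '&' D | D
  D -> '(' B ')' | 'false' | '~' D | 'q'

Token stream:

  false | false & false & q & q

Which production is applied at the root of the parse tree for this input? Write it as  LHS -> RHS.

[B [B [C [D false]]] | [C [C [C [C [D false]] & [D false]] & [D q]] & [D q]]]

B -> B '|' C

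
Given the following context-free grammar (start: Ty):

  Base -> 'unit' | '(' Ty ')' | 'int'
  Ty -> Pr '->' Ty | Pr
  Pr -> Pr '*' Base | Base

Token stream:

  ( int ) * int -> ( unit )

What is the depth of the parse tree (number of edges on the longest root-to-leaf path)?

[Ty [Pr [Pr [Base ( [Ty [Pr [Base int]]] )]] * [Base int]] -> [Ty [Pr [Base ( [Ty [Pr [Base unit]]] )]]]]

7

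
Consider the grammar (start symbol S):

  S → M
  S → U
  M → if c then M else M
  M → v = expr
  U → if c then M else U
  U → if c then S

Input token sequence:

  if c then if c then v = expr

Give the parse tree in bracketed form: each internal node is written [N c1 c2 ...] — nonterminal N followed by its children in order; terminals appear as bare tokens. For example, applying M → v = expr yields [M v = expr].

S
U
if c then S
if c then U
if c then if c then S
if c then if c then M
if c then if c then v = expr

[S [U if c then [S [U if c then [S [M v = expr]]]]]]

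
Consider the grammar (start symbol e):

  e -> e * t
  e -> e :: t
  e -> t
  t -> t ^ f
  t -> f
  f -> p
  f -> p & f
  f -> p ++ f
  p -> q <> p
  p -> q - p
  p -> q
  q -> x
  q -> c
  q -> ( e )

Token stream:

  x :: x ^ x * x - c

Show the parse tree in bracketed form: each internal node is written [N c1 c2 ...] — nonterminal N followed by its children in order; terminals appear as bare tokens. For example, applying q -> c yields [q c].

e
e * t
e :: t * t
t :: t * t
f :: t * t
p :: t * t
q :: t * t
x :: t * t
x :: t ^ f * t
x :: f ^ f * t
x :: p ^ f * t
x :: q ^ f * t
x :: x ^ f * t
x :: x ^ p * t
x :: x ^ q * t
x :: x ^ x * t
x :: x ^ x * f
x :: x ^ x * p
x :: x ^ x * q - p
x :: x ^ x * x - p
x :: x ^ x * x - q
x :: x ^ x * x - c

[e [e [e [t [f [p [q x]]]]] :: [t [t [f [p [q x]]]] ^ [f [p [q x]]]]] * [t [f [p [q x] - [p [q c]]]]]]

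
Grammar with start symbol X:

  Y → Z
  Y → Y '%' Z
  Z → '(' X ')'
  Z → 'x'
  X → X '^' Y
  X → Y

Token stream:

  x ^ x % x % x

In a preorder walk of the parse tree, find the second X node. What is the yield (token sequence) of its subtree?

[X [X [Y [Z x]]] ^ [Y [Y [Y [Z x]] % [Z x]] % [Z x]]]

x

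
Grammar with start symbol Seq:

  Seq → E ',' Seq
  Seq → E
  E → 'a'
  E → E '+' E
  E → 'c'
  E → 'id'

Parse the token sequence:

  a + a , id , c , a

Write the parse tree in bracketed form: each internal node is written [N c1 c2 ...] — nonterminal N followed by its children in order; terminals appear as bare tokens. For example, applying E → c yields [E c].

[Seq [E [E a] + [E a]] , [Seq [E id] , [Seq [E c] , [Seq [E a]]]]]

Seq
E , Seq
E + E , Seq
a + E , Seq
a + a , Seq
a + a , E , Seq
a + a , id , Seq
a + a , id , E , Seq
a + a , id , c , Seq
a + a , id , c , E
a + a , id , c , a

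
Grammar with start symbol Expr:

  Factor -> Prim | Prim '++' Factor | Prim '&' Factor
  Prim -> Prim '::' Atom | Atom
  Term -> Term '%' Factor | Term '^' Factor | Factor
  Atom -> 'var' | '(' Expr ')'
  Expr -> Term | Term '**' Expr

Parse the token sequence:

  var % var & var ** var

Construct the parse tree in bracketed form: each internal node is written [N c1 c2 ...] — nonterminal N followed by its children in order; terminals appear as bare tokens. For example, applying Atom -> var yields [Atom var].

Expr
Term ** Expr
Term % Factor ** Expr
Factor % Factor ** Expr
Prim % Factor ** Expr
Atom % Factor ** Expr
var % Factor ** Expr
var % Prim & Factor ** Expr
var % Atom & Factor ** Expr
var % var & Factor ** Expr
var % var & Prim ** Expr
var % var & Atom ** Expr
var % var & var ** Expr
var % var & var ** Term
var % var & var ** Factor
var % var & var ** Prim
var % var & var ** Atom
var % var & var ** var

[Expr [Term [Term [Factor [Prim [Atom var]]]] % [Factor [Prim [Atom var]] & [Factor [Prim [Atom var]]]]] ** [Expr [Term [Factor [Prim [Atom var]]]]]]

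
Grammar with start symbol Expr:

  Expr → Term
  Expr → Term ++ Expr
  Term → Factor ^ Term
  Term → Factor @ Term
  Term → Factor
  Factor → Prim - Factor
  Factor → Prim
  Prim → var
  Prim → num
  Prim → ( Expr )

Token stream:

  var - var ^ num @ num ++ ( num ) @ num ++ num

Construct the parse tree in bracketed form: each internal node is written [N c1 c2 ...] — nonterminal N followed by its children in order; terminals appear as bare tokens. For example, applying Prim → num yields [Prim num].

[Expr [Term [Factor [Prim var] - [Factor [Prim var]]] ^ [Term [Factor [Prim num]] @ [Term [Factor [Prim num]]]]] ++ [Expr [Term [Factor [Prim ( [Expr [Term [Factor [Prim num]]]] )]] @ [Term [Factor [Prim num]]]] ++ [Expr [Term [Factor [Prim num]]]]]]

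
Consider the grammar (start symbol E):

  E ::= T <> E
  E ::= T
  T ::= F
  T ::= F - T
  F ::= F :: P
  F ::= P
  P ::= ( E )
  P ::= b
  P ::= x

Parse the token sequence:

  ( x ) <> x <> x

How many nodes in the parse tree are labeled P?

[E [T [F [P ( [E [T [F [P x]]]] )]]] <> [E [T [F [P x]]] <> [E [T [F [P x]]]]]]

4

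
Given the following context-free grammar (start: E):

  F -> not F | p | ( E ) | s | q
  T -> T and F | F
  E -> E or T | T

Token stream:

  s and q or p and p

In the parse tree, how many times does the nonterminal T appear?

4

[E [E [T [T [F s]] and [F q]]] or [T [T [F p]] and [F p]]]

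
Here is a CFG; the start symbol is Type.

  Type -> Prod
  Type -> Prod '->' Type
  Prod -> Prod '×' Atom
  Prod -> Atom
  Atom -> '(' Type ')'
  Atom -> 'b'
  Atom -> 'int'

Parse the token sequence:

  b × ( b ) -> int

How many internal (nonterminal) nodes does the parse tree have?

[Type [Prod [Prod [Atom b]] × [Atom ( [Type [Prod [Atom b]]] )]] -> [Type [Prod [Atom int]]]]

11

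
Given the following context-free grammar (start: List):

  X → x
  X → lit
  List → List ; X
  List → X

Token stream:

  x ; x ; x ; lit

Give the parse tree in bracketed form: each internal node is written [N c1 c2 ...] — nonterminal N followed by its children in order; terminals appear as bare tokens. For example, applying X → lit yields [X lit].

[List [List [List [List [X x]] ; [X x]] ; [X x]] ; [X lit]]

List
List ; X
List ; X ; X
List ; X ; X ; X
X ; X ; X ; X
x ; X ; X ; X
x ; x ; X ; X
x ; x ; x ; X
x ; x ; x ; lit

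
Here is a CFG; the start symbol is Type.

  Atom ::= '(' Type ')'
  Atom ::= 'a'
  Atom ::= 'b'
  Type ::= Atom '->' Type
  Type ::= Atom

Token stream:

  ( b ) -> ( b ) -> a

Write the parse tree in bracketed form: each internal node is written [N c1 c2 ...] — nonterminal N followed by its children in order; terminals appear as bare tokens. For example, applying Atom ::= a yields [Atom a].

Type
Atom -> Type
( Type ) -> Type
( Atom ) -> Type
( b ) -> Type
( b ) -> Atom -> Type
( b ) -> ( Type ) -> Type
( b ) -> ( Atom ) -> Type
( b ) -> ( b ) -> Type
( b ) -> ( b ) -> Atom
( b ) -> ( b ) -> a

[Type [Atom ( [Type [Atom b]] )] -> [Type [Atom ( [Type [Atom b]] )] -> [Type [Atom a]]]]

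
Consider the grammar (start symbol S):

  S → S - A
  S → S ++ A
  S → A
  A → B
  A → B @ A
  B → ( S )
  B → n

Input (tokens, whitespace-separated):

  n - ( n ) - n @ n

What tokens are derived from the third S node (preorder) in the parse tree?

[S [S [S [A [B n]]] - [A [B ( [S [A [B n]]] )]]] - [A [B n] @ [A [B n]]]]

n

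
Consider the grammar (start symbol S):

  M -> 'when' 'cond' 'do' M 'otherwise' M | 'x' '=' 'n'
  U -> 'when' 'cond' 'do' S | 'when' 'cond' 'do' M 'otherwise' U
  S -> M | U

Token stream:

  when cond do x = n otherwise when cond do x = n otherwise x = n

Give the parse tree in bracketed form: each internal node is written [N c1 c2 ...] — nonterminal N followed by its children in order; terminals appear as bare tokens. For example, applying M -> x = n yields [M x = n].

S
M
when cond do M otherwise M
when cond do x = n otherwise M
when cond do x = n otherwise when cond do M otherwise M
when cond do x = n otherwise when cond do x = n otherwise M
when cond do x = n otherwise when cond do x = n otherwise x = n

[S [M when cond do [M x = n] otherwise [M when cond do [M x = n] otherwise [M x = n]]]]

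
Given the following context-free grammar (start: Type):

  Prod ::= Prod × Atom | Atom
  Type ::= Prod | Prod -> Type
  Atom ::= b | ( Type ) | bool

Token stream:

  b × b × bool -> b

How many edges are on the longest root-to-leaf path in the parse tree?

5

[Type [Prod [Prod [Prod [Atom b]] × [Atom b]] × [Atom bool]] -> [Type [Prod [Atom b]]]]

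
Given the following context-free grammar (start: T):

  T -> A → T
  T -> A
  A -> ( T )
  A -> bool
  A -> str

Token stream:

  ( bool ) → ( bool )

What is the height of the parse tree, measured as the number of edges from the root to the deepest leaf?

[T [A ( [T [A bool]] )] → [T [A ( [T [A bool]] )]]]

5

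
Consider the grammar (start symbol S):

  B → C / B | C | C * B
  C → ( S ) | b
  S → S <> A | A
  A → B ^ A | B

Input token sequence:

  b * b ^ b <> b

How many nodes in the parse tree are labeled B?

4

[S [S [A [B [C b] * [B [C b]]] ^ [A [B [C b]]]]] <> [A [B [C b]]]]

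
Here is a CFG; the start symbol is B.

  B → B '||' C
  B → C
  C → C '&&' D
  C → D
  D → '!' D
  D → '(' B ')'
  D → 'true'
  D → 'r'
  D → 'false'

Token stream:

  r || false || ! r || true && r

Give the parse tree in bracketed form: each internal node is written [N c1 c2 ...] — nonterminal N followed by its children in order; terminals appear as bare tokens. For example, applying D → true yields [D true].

[B [B [B [B [C [D r]]] || [C [D false]]] || [C [D ! [D r]]]] || [C [C [D true]] && [D r]]]

B
B || C
B || C || C
B || C || C || C
C || C || C || C
D || C || C || C
r || C || C || C
r || D || C || C
r || false || C || C
r || false || D || C
r || false || ! D || C
r || false || ! r || C
r || false || ! r || C && D
r || false || ! r || D && D
r || false || ! r || true && D
r || false || ! r || true && r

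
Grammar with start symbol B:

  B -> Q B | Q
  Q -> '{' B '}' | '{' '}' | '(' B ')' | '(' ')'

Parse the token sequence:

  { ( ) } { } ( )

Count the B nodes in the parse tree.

4

[B [Q { [B [Q ( )]] }] [B [Q { }] [B [Q ( )]]]]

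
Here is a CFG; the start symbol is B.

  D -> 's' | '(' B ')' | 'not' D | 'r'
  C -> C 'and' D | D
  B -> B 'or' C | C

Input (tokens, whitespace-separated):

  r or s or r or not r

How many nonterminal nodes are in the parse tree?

13

[B [B [B [B [C [D r]]] or [C [D s]]] or [C [D r]]] or [C [D not [D r]]]]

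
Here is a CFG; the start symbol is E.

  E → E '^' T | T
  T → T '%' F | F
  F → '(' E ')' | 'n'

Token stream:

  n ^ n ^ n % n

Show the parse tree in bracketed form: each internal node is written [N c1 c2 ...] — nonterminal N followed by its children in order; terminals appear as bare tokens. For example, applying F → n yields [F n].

[E [E [E [T [F n]]] ^ [T [F n]]] ^ [T [T [F n]] % [F n]]]

E
E ^ T
E ^ T ^ T
T ^ T ^ T
F ^ T ^ T
n ^ T ^ T
n ^ F ^ T
n ^ n ^ T
n ^ n ^ T % F
n ^ n ^ F % F
n ^ n ^ n % F
n ^ n ^ n % n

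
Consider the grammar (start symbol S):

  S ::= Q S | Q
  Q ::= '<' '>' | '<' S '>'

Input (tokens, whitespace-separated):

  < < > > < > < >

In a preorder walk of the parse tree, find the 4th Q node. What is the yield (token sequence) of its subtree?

[S [Q < [S [Q < >]] >] [S [Q < >] [S [Q < >]]]]

< >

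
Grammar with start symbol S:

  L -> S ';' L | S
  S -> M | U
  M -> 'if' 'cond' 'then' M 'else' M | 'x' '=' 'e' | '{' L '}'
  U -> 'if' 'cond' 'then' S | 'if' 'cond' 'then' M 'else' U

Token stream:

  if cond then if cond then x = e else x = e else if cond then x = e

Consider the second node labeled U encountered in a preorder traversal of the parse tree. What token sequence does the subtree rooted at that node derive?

if cond then x = e

[S [U if cond then [M if cond then [M x = e] else [M x = e]] else [U if cond then [S [M x = e]]]]]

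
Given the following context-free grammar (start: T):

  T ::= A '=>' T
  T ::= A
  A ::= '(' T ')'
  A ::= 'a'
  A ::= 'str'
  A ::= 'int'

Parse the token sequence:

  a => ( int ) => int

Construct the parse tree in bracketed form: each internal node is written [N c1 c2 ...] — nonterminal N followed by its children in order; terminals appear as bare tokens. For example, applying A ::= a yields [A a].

T
A => T
a => T
a => A => T
a => ( T ) => T
a => ( A ) => T
a => ( int ) => T
a => ( int ) => A
a => ( int ) => int

[T [A a] => [T [A ( [T [A int]] )] => [T [A int]]]]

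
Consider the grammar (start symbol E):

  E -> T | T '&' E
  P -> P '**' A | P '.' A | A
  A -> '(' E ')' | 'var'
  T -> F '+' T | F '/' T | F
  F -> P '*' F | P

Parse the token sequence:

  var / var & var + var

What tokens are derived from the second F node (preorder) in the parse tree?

[E [T [F [P [A var]]] / [T [F [P [A var]]]]] & [E [T [F [P [A var]]] + [T [F [P [A var]]]]]]]

var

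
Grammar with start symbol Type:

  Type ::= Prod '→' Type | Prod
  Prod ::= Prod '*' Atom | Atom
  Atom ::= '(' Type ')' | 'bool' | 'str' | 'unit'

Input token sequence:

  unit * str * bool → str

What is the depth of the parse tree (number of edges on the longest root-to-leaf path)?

5

[Type [Prod [Prod [Prod [Atom unit]] * [Atom str]] * [Atom bool]] → [Type [Prod [Atom str]]]]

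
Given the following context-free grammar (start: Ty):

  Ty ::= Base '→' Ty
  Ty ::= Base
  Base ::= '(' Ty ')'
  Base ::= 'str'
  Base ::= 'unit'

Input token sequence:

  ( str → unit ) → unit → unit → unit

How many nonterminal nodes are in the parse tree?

12

[Ty [Base ( [Ty [Base str] → [Ty [Base unit]]] )] → [Ty [Base unit] → [Ty [Base unit] → [Ty [Base unit]]]]]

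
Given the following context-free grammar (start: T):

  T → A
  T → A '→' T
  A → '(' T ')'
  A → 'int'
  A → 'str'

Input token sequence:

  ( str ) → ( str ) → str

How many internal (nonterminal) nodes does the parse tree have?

10

[T [A ( [T [A str]] )] → [T [A ( [T [A str]] )] → [T [A str]]]]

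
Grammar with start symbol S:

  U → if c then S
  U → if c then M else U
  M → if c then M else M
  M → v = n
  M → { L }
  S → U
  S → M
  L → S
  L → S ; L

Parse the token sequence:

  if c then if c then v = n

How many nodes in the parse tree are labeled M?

1

[S [U if c then [S [U if c then [S [M v = n]]]]]]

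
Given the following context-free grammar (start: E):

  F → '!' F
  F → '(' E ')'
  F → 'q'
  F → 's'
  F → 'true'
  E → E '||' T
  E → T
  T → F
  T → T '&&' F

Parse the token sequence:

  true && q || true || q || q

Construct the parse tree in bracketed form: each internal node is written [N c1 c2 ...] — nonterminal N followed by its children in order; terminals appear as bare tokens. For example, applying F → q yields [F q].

E
E || T
E || T || T
E || T || T || T
T || T || T || T
T && F || T || T || T
F && F || T || T || T
true && F || T || T || T
true && q || T || T || T
true && q || F || T || T
true && q || true || T || T
true && q || true || F || T
true && q || true || q || T
true && q || true || q || F
true && q || true || q || q

[E [E [E [E [T [T [F true]] && [F q]]] || [T [F true]]] || [T [F q]]] || [T [F q]]]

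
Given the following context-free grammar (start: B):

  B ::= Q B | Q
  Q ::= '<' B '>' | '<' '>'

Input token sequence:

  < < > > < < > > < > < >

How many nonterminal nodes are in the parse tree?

[B [Q < [B [Q < >]] >] [B [Q < [B [Q < >]] >] [B [Q < >] [B [Q < >]]]]]

12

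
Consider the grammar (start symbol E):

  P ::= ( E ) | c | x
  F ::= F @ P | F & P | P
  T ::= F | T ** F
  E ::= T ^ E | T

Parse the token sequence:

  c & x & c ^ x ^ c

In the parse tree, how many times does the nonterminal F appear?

[E [T [F [F [F [P c]] & [P x]] & [P c]]] ^ [E [T [F [P x]]] ^ [E [T [F [P c]]]]]]

5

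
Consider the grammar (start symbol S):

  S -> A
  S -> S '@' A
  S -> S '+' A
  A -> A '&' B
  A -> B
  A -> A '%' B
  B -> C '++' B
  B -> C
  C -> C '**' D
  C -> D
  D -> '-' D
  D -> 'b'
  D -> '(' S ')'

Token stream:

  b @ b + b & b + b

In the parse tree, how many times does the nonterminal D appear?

5

[S [S [S [S [A [B [C [D b]]]]] @ [A [B [C [D b]]]]] + [A [A [B [C [D b]]]] & [B [C [D b]]]]] + [A [B [C [D b]]]]]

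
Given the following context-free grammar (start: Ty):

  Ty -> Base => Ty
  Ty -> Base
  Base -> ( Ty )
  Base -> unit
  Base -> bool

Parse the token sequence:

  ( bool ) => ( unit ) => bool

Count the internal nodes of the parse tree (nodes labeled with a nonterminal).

[Ty [Base ( [Ty [Base bool]] )] => [Ty [Base ( [Ty [Base unit]] )] => [Ty [Base bool]]]]

10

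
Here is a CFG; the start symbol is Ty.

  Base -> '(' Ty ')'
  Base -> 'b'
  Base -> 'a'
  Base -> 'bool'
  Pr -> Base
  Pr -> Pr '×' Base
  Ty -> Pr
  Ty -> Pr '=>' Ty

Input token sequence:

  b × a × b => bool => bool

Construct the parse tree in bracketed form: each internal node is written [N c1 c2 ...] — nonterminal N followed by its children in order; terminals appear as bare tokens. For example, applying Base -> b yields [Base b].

[Ty [Pr [Pr [Pr [Base b]] × [Base a]] × [Base b]] => [Ty [Pr [Base bool]] => [Ty [Pr [Base bool]]]]]

Ty
Pr => Ty
Pr × Base => Ty
Pr × Base × Base => Ty
Base × Base × Base => Ty
b × Base × Base => Ty
b × a × Base => Ty
b × a × b => Ty
b × a × b => Pr => Ty
b × a × b => Base => Ty
b × a × b => bool => Ty
b × a × b => bool => Pr
b × a × b => bool => Base
b × a × b => bool => bool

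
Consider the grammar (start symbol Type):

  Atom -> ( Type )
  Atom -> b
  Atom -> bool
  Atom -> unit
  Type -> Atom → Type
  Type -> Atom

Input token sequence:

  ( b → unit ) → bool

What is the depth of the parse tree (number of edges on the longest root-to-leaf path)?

[Type [Atom ( [Type [Atom b] → [Type [Atom unit]]] )] → [Type [Atom bool]]]

5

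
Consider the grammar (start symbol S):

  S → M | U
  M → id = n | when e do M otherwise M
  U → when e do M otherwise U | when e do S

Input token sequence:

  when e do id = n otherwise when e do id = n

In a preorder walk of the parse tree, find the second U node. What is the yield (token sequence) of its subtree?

[S [U when e do [M id = n] otherwise [U when e do [S [M id = n]]]]]

when e do id = n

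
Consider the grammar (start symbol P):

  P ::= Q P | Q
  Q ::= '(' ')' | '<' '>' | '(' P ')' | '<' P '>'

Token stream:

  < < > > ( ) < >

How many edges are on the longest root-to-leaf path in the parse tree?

[P [Q < [P [Q < >]] >] [P [Q ( )] [P [Q < >]]]]

4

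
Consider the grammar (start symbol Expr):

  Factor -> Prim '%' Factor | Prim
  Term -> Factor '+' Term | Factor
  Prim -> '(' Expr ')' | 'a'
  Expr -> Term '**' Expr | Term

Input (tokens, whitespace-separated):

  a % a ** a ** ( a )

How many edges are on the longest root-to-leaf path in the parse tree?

10

[Expr [Term [Factor [Prim a] % [Factor [Prim a]]]] ** [Expr [Term [Factor [Prim a]]] ** [Expr [Term [Factor [Prim ( [Expr [Term [Factor [Prim a]]]] )]]]]]]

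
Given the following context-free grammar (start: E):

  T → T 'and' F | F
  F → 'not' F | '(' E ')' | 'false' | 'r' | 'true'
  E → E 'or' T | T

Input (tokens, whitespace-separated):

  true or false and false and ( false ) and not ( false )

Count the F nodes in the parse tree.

[E [E [T [F true]]] or [T [T [T [T [F false]] and [F false]] and [F ( [E [T [F false]]] )]] and [F not [F ( [E [T [F false]]] )]]]]

8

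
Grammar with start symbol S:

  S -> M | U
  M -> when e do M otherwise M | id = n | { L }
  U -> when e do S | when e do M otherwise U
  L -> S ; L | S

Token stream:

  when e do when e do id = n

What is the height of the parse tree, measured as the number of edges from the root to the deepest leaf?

6

[S [U when e do [S [U when e do [S [M id = n]]]]]]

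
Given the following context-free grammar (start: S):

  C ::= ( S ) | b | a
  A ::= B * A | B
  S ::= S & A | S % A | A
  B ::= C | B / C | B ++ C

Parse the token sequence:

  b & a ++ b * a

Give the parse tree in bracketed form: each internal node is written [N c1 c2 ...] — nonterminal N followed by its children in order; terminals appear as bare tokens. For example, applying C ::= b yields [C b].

S
S & A
A & A
B & A
C & A
b & A
b & B * A
b & B ++ C * A
b & C ++ C * A
b & a ++ C * A
b & a ++ b * A
b & a ++ b * B
b & a ++ b * C
b & a ++ b * a

[S [S [A [B [C b]]]] & [A [B [B [C a]] ++ [C b]] * [A [B [C a]]]]]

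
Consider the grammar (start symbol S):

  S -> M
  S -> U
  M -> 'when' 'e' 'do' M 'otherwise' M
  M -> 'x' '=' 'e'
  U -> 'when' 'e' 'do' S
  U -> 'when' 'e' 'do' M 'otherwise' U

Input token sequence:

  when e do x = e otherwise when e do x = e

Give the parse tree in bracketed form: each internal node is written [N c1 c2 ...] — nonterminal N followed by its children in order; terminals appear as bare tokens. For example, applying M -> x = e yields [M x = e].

S
U
when e do M otherwise U
when e do x = e otherwise U
when e do x = e otherwise when e do S
when e do x = e otherwise when e do M
when e do x = e otherwise when e do x = e

[S [U when e do [M x = e] otherwise [U when e do [S [M x = e]]]]]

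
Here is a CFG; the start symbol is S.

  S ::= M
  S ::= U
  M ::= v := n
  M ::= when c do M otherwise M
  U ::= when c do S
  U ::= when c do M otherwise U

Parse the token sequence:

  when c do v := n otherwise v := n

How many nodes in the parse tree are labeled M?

3

[S [M when c do [M v := n] otherwise [M v := n]]]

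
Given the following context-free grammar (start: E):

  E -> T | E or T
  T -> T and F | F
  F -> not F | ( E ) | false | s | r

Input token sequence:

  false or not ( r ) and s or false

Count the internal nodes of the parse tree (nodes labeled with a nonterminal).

15

[E [E [E [T [F false]]] or [T [T [F not [F ( [E [T [F r]]] )]]] and [F s]]] or [T [F false]]]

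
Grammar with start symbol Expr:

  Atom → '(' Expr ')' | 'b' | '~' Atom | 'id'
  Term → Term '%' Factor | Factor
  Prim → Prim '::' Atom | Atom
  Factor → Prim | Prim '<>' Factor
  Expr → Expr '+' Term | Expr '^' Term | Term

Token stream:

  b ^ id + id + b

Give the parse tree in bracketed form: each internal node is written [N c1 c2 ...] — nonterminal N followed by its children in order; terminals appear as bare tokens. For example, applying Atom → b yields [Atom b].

Expr
Expr + Term
Expr + Term + Term
Expr ^ Term + Term + Term
Term ^ Term + Term + Term
Factor ^ Term + Term + Term
Prim ^ Term + Term + Term
Atom ^ Term + Term + Term
b ^ Term + Term + Term
b ^ Factor + Term + Term
b ^ Prim + Term + Term
b ^ Atom + Term + Term
b ^ id + Term + Term
b ^ id + Factor + Term
b ^ id + Prim + Term
b ^ id + Atom + Term
b ^ id + id + Term
b ^ id + id + Factor
b ^ id + id + Prim
b ^ id + id + Atom
b ^ id + id + b

[Expr [Expr [Expr [Expr [Term [Factor [Prim [Atom b]]]]] ^ [Term [Factor [Prim [Atom id]]]]] + [Term [Factor [Prim [Atom id]]]]] + [Term [Factor [Prim [Atom b]]]]]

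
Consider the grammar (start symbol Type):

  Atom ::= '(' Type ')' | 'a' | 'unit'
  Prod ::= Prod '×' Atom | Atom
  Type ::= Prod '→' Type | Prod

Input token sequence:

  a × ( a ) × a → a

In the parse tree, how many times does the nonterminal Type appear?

3

[Type [Prod [Prod [Prod [Atom a]] × [Atom ( [Type [Prod [Atom a]]] )]] × [Atom a]] → [Type [Prod [Atom a]]]]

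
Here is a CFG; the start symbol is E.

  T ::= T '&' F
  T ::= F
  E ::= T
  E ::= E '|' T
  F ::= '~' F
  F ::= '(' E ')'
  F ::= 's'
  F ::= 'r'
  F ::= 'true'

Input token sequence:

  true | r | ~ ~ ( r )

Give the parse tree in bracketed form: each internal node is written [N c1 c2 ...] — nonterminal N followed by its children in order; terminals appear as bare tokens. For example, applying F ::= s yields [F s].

E
E | T
E | T | T
T | T | T
F | T | T
true | T | T
true | F | T
true | r | T
true | r | F
true | r | ~ F
true | r | ~ ~ F
true | r | ~ ~ ( E )
true | r | ~ ~ ( T )
true | r | ~ ~ ( F )
true | r | ~ ~ ( r )

[E [E [E [T [F true]]] | [T [F r]]] | [T [F ~ [F ~ [F ( [E [T [F r]]] )]]]]]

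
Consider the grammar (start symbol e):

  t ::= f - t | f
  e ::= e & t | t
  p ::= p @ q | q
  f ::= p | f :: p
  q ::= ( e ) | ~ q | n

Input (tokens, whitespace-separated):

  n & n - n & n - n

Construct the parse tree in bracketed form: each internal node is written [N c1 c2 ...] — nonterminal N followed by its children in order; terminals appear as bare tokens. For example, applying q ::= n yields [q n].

e
e & t
e & t & t
t & t & t
f & t & t
p & t & t
q & t & t
n & t & t
n & f - t & t
n & p - t & t
n & q - t & t
n & n - t & t
n & n - f & t
n & n - p & t
n & n - q & t
n & n - n & t
n & n - n & f - t
n & n - n & p - t
n & n - n & q - t
n & n - n & n - t
n & n - n & n - f
n & n - n & n - p
n & n - n & n - q
n & n - n & n - n

[e [e [e [t [f [p [q n]]]]] & [t [f [p [q n]]] - [t [f [p [q n]]]]]] & [t [f [p [q n]]] - [t [f [p [q n]]]]]]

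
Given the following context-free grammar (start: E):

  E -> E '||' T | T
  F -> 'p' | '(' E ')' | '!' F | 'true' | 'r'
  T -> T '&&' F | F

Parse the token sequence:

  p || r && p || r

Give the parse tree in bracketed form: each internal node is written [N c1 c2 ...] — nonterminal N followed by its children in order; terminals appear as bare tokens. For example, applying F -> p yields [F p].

E
E || T
E || T || T
T || T || T
F || T || T
p || T || T
p || T && F || T
p || F && F || T
p || r && F || T
p || r && p || T
p || r && p || F
p || r && p || r

[E [E [E [T [F p]]] || [T [T [F r]] && [F p]]] || [T [F r]]]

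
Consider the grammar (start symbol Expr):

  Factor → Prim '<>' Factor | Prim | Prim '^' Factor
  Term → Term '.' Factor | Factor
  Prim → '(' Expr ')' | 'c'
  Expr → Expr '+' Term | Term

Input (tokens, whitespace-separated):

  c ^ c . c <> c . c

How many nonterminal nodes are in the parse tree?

[Expr [Term [Term [Term [Factor [Prim c] ^ [Factor [Prim c]]]] . [Factor [Prim c] <> [Factor [Prim c]]]] . [Factor [Prim c]]]]

14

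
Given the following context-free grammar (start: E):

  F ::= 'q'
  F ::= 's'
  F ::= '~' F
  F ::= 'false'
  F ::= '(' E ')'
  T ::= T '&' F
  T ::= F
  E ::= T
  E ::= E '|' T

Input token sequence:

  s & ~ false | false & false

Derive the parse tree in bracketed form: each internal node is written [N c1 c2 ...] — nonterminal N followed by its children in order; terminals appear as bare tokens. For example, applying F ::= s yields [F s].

E
E | T
T | T
T & F | T
F & F | T
s & F | T
s & ~ F | T
s & ~ false | T
s & ~ false | T & F
s & ~ false | F & F
s & ~ false | false & F
s & ~ false | false & false

[E [E [T [T [F s]] & [F ~ [F false]]]] | [T [T [F false]] & [F false]]]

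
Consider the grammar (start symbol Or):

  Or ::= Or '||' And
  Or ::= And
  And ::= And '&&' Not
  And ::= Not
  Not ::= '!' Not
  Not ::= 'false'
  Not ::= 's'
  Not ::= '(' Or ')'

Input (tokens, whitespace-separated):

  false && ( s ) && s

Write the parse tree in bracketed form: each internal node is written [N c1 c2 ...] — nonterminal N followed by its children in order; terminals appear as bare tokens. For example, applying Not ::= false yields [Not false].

[Or [And [And [And [Not false]] && [Not ( [Or [And [Not s]]] )]] && [Not s]]]

Or
And
And && Not
And && Not && Not
Not && Not && Not
false && Not && Not
false && ( Or ) && Not
false && ( And ) && Not
false && ( Not ) && Not
false && ( s ) && Not
false && ( s ) && s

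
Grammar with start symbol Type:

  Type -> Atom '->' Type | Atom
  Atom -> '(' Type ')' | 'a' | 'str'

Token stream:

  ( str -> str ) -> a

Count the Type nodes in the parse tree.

4

[Type [Atom ( [Type [Atom str] -> [Type [Atom str]]] )] -> [Type [Atom a]]]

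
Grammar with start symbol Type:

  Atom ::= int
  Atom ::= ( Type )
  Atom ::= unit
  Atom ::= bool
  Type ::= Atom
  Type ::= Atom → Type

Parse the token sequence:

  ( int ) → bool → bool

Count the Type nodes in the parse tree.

[Type [Atom ( [Type [Atom int]] )] → [Type [Atom bool] → [Type [Atom bool]]]]

4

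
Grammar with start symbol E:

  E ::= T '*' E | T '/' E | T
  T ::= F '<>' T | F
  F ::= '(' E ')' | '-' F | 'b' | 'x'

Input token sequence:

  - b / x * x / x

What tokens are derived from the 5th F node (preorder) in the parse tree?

x

[E [T [F - [F b]]] / [E [T [F x]] * [E [T [F x]] / [E [T [F x]]]]]]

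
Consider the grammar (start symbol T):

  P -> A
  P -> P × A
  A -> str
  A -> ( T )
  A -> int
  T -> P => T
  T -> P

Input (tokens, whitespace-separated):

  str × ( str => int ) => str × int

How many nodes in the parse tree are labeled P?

6

[T [P [P [A str]] × [A ( [T [P [A str]] => [T [P [A int]]]] )]] => [T [P [P [A str]] × [A int]]]]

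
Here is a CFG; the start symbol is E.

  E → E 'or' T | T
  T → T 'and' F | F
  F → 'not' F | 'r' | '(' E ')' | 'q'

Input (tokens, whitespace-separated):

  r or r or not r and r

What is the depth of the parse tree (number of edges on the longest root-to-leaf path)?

5

[E [E [E [T [F r]]] or [T [F r]]] or [T [T [F not [F r]]] and [F r]]]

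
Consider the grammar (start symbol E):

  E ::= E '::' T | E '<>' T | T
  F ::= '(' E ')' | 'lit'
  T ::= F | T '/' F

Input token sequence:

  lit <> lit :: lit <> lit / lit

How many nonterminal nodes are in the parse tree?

[E [E [E [E [T [F lit]]] <> [T [F lit]]] :: [T [F lit]]] <> [T [T [F lit]] / [F lit]]]

14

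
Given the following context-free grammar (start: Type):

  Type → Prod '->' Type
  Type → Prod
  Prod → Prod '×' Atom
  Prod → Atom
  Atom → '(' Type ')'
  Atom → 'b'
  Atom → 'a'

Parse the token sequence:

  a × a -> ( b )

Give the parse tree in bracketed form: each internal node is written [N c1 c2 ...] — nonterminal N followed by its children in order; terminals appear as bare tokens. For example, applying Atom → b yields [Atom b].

[Type [Prod [Prod [Atom a]] × [Atom a]] -> [Type [Prod [Atom ( [Type [Prod [Atom b]]] )]]]]

Type
Prod -> Type
Prod × Atom -> Type
Atom × Atom -> Type
a × Atom -> Type
a × a -> Type
a × a -> Prod
a × a -> Atom
a × a -> ( Type )
a × a -> ( Prod )
a × a -> ( Atom )
a × a -> ( b )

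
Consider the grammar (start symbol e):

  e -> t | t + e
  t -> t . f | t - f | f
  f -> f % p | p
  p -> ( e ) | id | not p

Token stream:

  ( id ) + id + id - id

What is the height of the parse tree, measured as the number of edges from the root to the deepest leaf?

8

[e [t [f [p ( [e [t [f [p id]]]] )]]] + [e [t [f [p id]]] + [e [t [t [f [p id]]] - [f [p id]]]]]]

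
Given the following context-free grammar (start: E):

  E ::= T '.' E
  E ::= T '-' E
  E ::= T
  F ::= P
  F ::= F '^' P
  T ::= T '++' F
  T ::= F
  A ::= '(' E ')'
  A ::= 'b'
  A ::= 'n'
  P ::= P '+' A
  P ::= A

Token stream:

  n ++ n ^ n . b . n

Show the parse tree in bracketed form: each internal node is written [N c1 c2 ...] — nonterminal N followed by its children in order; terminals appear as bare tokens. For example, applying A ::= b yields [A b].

E
T . E
T ++ F . E
F ++ F . E
P ++ F . E
A ++ F . E
n ++ F . E
n ++ F ^ P . E
n ++ P ^ P . E
n ++ A ^ P . E
n ++ n ^ P . E
n ++ n ^ A . E
n ++ n ^ n . E
n ++ n ^ n . T . E
n ++ n ^ n . F . E
n ++ n ^ n . P . E
n ++ n ^ n . A . E
n ++ n ^ n . b . E
n ++ n ^ n . b . T
n ++ n ^ n . b . F
n ++ n ^ n . b . P
n ++ n ^ n . b . A
n ++ n ^ n . b . n

[E [T [T [F [P [A n]]]] ++ [F [F [P [A n]]] ^ [P [A n]]]] . [E [T [F [P [A b]]]] . [E [T [F [P [A n]]]]]]]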